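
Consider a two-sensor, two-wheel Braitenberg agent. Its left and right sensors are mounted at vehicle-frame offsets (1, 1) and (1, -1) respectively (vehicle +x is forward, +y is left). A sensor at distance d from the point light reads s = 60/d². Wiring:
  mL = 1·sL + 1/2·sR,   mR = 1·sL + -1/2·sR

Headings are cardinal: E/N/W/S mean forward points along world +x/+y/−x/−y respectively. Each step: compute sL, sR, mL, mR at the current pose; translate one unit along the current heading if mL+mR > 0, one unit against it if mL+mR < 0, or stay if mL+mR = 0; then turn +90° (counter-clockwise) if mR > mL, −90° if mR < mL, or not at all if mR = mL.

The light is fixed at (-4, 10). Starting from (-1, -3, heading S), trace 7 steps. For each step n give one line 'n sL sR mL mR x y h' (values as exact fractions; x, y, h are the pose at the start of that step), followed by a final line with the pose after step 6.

n=0: pose=(-1,-3,S); sL=15/53, sR=3/10; mL=459/1060, mR=141/1060; mL+mR=30/53 → advance +1; mR−mL=-3/10 → turn -1·90°
n=1: pose=(-1,-4,W); sL=60/229, sR=60/173; mL=17250/39617, mR=3510/39617; mL+mR=120/229 → advance +1; mR−mL=-60/173 → turn -1·90°
n=2: pose=(-2,-4,N); sL=6/17, sR=30/89; mL=789/1513, mR=279/1513; mL+mR=12/17 → advance +1; mR−mL=-30/89 → turn -1·90°
n=3: pose=(-2,-3,E); sL=20/51, sR=12/41; mL=1126/2091, mR=514/2091; mL+mR=40/51 → advance +1; mR−mL=-12/41 → turn -1·90°
n=4: pose=(-1,-3,S); sL=15/53, sR=3/10; mL=459/1060, mR=141/1060; mL+mR=30/53 → advance +1; mR−mL=-3/10 → turn -1·90°
n=5: pose=(-1,-4,W); sL=60/229, sR=60/173; mL=17250/39617, mR=3510/39617; mL+mR=120/229 → advance +1; mR−mL=-60/173 → turn -1·90°
n=6: pose=(-2,-4,N); sL=6/17, sR=30/89; mL=789/1513, mR=279/1513; mL+mR=12/17 → advance +1; mR−mL=-30/89 → turn -1·90°

0 15/53 3/10 459/1060 141/1060 -1 -3 S
1 60/229 60/173 17250/39617 3510/39617 -1 -4 W
2 6/17 30/89 789/1513 279/1513 -2 -4 N
3 20/51 12/41 1126/2091 514/2091 -2 -3 E
4 15/53 3/10 459/1060 141/1060 -1 -3 S
5 60/229 60/173 17250/39617 3510/39617 -1 -4 W
6 6/17 30/89 789/1513 279/1513 -2 -4 N
final -2 -3 E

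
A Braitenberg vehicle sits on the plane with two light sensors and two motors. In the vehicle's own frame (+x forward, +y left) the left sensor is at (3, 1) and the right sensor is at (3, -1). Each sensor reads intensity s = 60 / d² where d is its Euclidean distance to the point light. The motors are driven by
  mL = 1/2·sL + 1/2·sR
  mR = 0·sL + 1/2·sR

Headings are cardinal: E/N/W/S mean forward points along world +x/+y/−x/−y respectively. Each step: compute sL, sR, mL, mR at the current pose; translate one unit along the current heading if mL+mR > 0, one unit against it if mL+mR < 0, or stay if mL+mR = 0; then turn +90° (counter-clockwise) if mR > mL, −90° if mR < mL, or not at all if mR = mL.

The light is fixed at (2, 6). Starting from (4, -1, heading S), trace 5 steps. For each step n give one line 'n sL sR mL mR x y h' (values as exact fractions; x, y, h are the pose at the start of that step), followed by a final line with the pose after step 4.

n=0: pose=(4,-1,S); sL=60/109, sR=60/101; mL=6300/11009, mR=30/101; mL+mR=9570/11009 → advance +1; mR−mL=-30/109 → turn -1·90°
n=1: pose=(4,-2,W); sL=30/41, sR=6/5; mL=198/205, mR=3/5; mL+mR=321/205 → advance +1; mR−mL=-15/41 → turn -1·90°
n=2: pose=(3,-2,N); sL=12/5, sR=60/29; mL=324/145, mR=30/29; mL+mR=474/145 → advance +1; mR−mL=-6/5 → turn -1·90°
n=3: pose=(3,-1,E); sL=15/13, sR=3/4; mL=99/104, mR=3/8; mL+mR=69/52 → advance +1; mR−mL=-15/26 → turn -1·90°
n=4: pose=(4,-1,S); sL=60/109, sR=60/101; mL=6300/11009, mR=30/101; mL+mR=9570/11009 → advance +1; mR−mL=-30/109 → turn -1·90°

0 60/109 60/101 6300/11009 30/101 4 -1 S
1 30/41 6/5 198/205 3/5 4 -2 W
2 12/5 60/29 324/145 30/29 3 -2 N
3 15/13 3/4 99/104 3/8 3 -1 E
4 60/109 60/101 6300/11009 30/101 4 -1 S
final 4 -2 W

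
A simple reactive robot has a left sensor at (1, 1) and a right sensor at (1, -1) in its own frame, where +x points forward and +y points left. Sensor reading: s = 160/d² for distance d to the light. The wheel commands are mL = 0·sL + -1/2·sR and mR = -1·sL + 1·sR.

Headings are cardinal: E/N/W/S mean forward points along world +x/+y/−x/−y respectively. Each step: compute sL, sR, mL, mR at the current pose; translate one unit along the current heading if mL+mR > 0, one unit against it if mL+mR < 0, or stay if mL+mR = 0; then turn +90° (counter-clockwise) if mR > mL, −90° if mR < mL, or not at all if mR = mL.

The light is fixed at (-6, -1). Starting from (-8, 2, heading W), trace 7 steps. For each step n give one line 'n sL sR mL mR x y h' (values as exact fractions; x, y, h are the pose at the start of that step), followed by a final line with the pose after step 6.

0 160/13 32/5 -16/5 -384/65 -8 2 W
1 8 10 -5 2 -7 2 N
2 32 160/13 -80/13 -256/13 -7 1 W
3 16 16 -8 0 -6 1 N
4 160 32 -16 -128 -6 0 W
5 40 20 -10 -20 -5 0 N
6 32 32 -16 0 -5 -1 E
final -6 -1 N

n=0: pose=(-8,2,W); sL=160/13, sR=32/5; mL=-16/5, mR=-384/65; mL+mR=-592/65 → advance -1; mR−mL=-176/65 → turn -1·90°
n=1: pose=(-7,2,N); sL=8, sR=10; mL=-5, mR=2; mL+mR=-3 → advance -1; mR−mL=7 → turn +1·90°
n=2: pose=(-7,1,W); sL=32, sR=160/13; mL=-80/13, mR=-256/13; mL+mR=-336/13 → advance -1; mR−mL=-176/13 → turn -1·90°
n=3: pose=(-6,1,N); sL=16, sR=16; mL=-8, mR=0; mL+mR=-8 → advance -1; mR−mL=8 → turn +1·90°
n=4: pose=(-6,0,W); sL=160, sR=32; mL=-16, mR=-128; mL+mR=-144 → advance -1; mR−mL=-112 → turn -1·90°
n=5: pose=(-5,0,N); sL=40, sR=20; mL=-10, mR=-20; mL+mR=-30 → advance -1; mR−mL=-10 → turn -1·90°
n=6: pose=(-5,-1,E); sL=32, sR=32; mL=-16, mR=0; mL+mR=-16 → advance -1; mR−mL=16 → turn +1·90°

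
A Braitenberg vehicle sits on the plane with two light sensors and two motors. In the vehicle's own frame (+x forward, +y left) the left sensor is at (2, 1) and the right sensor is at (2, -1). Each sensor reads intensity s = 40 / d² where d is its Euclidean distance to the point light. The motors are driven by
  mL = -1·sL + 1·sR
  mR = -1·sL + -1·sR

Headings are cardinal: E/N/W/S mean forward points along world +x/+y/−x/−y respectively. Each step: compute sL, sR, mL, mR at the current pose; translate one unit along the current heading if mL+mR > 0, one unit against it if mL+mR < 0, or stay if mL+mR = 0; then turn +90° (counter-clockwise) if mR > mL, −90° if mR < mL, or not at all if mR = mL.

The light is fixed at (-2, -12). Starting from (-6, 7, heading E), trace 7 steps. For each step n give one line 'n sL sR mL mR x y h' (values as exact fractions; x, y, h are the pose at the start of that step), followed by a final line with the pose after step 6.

0 10/101 5/41 95/4141 -915/4141 -6 7 E
1 8/61 8/65 -32/3965 -1008/3965 -7 7 S
2 4/41 4/49 -32/2009 -360/2009 -7 8 W
3 40/509 40/493 640/250937 -40080/250937 -6 8 N
4 10/101 5/41 95/4141 -915/4141 -6 7 E
5 8/61 8/65 -32/3965 -1008/3965 -7 7 S
6 4/41 4/49 -32/2009 -360/2009 -7 8 W
final -6 8 N

n=0: pose=(-6,7,E); sL=10/101, sR=5/41; mL=95/4141, mR=-915/4141; mL+mR=-20/101 → advance -1; mR−mL=-10/41 → turn -1·90°
n=1: pose=(-7,7,S); sL=8/61, sR=8/65; mL=-32/3965, mR=-1008/3965; mL+mR=-16/61 → advance -1; mR−mL=-16/65 → turn -1·90°
n=2: pose=(-7,8,W); sL=4/41, sR=4/49; mL=-32/2009, mR=-360/2009; mL+mR=-8/41 → advance -1; mR−mL=-8/49 → turn -1·90°
n=3: pose=(-6,8,N); sL=40/509, sR=40/493; mL=640/250937, mR=-40080/250937; mL+mR=-80/509 → advance -1; mR−mL=-80/493 → turn -1·90°
n=4: pose=(-6,7,E); sL=10/101, sR=5/41; mL=95/4141, mR=-915/4141; mL+mR=-20/101 → advance -1; mR−mL=-10/41 → turn -1·90°
n=5: pose=(-7,7,S); sL=8/61, sR=8/65; mL=-32/3965, mR=-1008/3965; mL+mR=-16/61 → advance -1; mR−mL=-16/65 → turn -1·90°
n=6: pose=(-7,8,W); sL=4/41, sR=4/49; mL=-32/2009, mR=-360/2009; mL+mR=-8/41 → advance -1; mR−mL=-8/49 → turn -1·90°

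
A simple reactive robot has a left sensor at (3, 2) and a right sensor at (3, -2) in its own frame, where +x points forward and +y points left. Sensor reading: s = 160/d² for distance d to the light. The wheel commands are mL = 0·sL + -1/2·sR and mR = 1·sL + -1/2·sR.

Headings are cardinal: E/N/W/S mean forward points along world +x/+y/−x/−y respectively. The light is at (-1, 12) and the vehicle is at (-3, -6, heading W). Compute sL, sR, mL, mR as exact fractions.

left sensor world pos  = (-6, -8); dL² = 425
right sensor world pos = (-6, -4); dR² = 281
sL = 160/425 = 32/85
sR = 160/281 = 160/281
mL = 0·sL + -1/2·sR = -80/281
mR = 1·sL + -1/2·sR = 2192/23885

32/85 160/281 -80/281 2192/23885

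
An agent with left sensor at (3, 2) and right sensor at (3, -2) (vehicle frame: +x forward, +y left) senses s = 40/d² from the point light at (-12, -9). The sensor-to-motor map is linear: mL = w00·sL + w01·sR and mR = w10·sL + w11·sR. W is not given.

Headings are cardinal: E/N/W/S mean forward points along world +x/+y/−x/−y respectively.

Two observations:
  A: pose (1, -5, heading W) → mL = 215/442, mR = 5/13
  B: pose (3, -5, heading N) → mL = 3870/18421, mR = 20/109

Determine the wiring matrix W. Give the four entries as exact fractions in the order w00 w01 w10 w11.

obs A: pose=(1,-5,W) → sL=5/13, sR=5/17, mL=215/442, mR=5/13
obs B: pose=(3,-5,N) → sL=20/109, sR=20/169, mL=3870/18421, mR=20/109
sensor matrix S = [[5/13, 5/17], [20/109, 20/169]]; det S = -34400/4071041
solve [mL_A; mL_B] = S·[w00; w01] and [mR_A; mR_B] = S·[w10; w11]:
  w00 = 1/2, w01 = 1, w10 = 1, w11 = 0

1/2 1 1 0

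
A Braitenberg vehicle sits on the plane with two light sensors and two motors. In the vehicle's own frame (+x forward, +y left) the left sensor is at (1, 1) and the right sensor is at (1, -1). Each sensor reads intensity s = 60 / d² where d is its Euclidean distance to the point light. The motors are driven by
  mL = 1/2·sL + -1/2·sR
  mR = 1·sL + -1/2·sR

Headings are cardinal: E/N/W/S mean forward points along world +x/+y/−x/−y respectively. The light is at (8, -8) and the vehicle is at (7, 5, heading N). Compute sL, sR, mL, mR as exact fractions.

left sensor world pos  = (6, 6); dL² = 200
right sensor world pos = (8, 6); dR² = 196
sL = 60/200 = 3/10
sR = 60/196 = 15/49
mL = 1/2·sL + -1/2·sR = -3/980
mR = 1·sL + -1/2·sR = 36/245

3/10 15/49 -3/980 36/245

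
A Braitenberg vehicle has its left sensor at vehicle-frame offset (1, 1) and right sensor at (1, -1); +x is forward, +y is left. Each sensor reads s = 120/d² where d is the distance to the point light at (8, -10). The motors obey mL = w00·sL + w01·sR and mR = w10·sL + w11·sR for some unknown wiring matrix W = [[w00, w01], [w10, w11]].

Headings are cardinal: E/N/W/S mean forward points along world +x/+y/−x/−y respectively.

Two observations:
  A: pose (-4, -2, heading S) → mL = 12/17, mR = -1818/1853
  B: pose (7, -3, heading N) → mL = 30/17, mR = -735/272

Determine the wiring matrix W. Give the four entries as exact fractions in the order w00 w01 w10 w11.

1 0 -1 -1/2

obs A: pose=(-4,-2,S) → sL=12/17, sR=60/109, mL=12/17, mR=-1818/1853
obs B: pose=(7,-3,N) → sL=30/17, sR=15/8, mL=30/17, mR=-735/272
sensor matrix S = [[12/17, 60/109], [30/17, 15/8]]; det S = 1305/3706
solve [mL_A; mL_B] = S·[w00; w01] and [mR_A; mR_B] = S·[w10; w11]:
  w00 = 1, w01 = 0, w10 = -1, w11 = -1/2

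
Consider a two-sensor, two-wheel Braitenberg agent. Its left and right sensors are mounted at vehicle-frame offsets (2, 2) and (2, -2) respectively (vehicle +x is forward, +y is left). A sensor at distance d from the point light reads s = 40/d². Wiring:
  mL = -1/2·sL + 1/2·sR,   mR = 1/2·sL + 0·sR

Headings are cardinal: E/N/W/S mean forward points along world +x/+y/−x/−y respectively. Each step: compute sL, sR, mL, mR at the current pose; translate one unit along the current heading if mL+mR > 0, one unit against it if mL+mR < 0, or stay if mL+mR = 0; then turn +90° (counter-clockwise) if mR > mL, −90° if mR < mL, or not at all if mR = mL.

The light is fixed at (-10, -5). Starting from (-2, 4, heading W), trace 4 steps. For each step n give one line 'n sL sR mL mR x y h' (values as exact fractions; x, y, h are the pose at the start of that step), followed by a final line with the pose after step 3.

0 8/17 40/157 -288/2669 4/17 -2 4 W
1 4/13 20/37 56/481 2/13 -3 4 S
2 40/181 40/117 1280/21177 20/181 -3 3 E
3 5/17 1/5 -4/85 5/34 -2 3 N
final -2 4 W

n=0: pose=(-2,4,W); sL=8/17, sR=40/157; mL=-288/2669, mR=4/17; mL+mR=20/157 → advance +1; mR−mL=916/2669 → turn +1·90°
n=1: pose=(-3,4,S); sL=4/13, sR=20/37; mL=56/481, mR=2/13; mL+mR=10/37 → advance +1; mR−mL=18/481 → turn +1·90°
n=2: pose=(-3,3,E); sL=40/181, sR=40/117; mL=1280/21177, mR=20/181; mL+mR=20/117 → advance +1; mR−mL=1060/21177 → turn +1·90°
n=3: pose=(-2,3,N); sL=5/17, sR=1/5; mL=-4/85, mR=5/34; mL+mR=1/10 → advance +1; mR−mL=33/170 → turn +1·90°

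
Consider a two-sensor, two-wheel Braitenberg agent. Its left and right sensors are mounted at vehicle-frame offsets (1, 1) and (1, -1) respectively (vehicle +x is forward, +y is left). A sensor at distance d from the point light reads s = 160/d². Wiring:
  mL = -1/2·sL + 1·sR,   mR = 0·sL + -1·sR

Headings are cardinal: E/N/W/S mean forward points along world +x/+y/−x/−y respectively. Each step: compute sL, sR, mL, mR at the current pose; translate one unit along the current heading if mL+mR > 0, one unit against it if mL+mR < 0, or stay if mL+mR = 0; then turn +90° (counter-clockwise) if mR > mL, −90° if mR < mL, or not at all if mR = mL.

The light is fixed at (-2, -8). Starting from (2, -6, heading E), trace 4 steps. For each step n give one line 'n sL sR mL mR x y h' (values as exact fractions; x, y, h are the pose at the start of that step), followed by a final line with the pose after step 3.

0 80/17 80/13 840/221 -80/13 2 -6 E
1 160/17 32 464/17 -32 1 -6 S
2 20 8 -2 -8 1 -5 W
3 32/5 160/41 144/205 -160/41 2 -5 N
final 2 -6 E

n=0: pose=(2,-6,E); sL=80/17, sR=80/13; mL=840/221, mR=-80/13; mL+mR=-40/17 → advance -1; mR−mL=-2200/221 → turn -1·90°
n=1: pose=(1,-6,S); sL=160/17, sR=32; mL=464/17, mR=-32; mL+mR=-80/17 → advance -1; mR−mL=-1008/17 → turn -1·90°
n=2: pose=(1,-5,W); sL=20, sR=8; mL=-2, mR=-8; mL+mR=-10 → advance -1; mR−mL=-6 → turn -1·90°
n=3: pose=(2,-5,N); sL=32/5, sR=160/41; mL=144/205, mR=-160/41; mL+mR=-16/5 → advance -1; mR−mL=-944/205 → turn -1·90°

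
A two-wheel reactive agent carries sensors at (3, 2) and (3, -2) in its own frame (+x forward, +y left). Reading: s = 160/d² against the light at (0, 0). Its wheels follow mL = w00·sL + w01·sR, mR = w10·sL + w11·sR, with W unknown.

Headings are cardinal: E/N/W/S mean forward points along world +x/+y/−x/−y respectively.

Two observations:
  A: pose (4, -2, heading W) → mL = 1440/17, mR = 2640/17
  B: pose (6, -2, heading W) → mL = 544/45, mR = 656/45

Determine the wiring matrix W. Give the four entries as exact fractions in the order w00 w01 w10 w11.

obs A: pose=(4,-2,W) → sL=160/17, sR=160, mL=1440/17, mR=2640/17
obs B: pose=(6,-2,W) → sL=32/5, sR=160/9, mL=544/45, mR=656/45
sensor matrix S = [[160/17, 160], [32/5, 160/9]]; det S = -131072/153
solve [mL_A; mL_B] = S·[w00; w01] and [mR_A; mR_B] = S·[w10; w11]:
  w00 = 1/2, w01 = 1/2, w10 = -1/2, w11 = 1

1/2 1/2 -1/2 1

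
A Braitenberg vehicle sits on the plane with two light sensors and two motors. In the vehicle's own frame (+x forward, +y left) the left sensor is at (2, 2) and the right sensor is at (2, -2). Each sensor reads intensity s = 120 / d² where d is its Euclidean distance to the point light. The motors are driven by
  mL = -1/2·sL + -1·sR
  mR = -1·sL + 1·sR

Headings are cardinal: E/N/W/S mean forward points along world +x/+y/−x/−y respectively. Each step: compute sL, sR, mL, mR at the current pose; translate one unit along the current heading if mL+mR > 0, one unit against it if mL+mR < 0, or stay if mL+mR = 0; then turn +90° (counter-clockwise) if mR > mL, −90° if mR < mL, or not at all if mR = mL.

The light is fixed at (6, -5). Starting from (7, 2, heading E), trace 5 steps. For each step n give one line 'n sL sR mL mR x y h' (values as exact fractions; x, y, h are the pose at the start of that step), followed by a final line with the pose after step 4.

n=0: pose=(7,2,E); sL=4/3, sR=60/17; mL=-214/51, mR=112/51; mL+mR=-2 → advance -1; mR−mL=326/51 → turn +1·90°
n=1: pose=(6,2,N); sL=24/17, sR=24/17; mL=-36/17, mR=0; mL+mR=-36/17 → advance -1; mR−mL=36/17 → turn +1·90°
n=2: pose=(6,1,W); sL=6, sR=30/17; mL=-81/17, mR=-72/17; mL+mR=-9 → advance -1; mR−mL=9/17 → turn +1·90°
n=3: pose=(7,1,S); sL=24/5, sR=120/17; mL=-804/85, mR=192/85; mL+mR=-36/5 → advance -1; mR−mL=996/85 → turn +1·90°
n=4: pose=(7,2,E); sL=4/3, sR=60/17; mL=-214/51, mR=112/51; mL+mR=-2 → advance -1; mR−mL=326/51 → turn +1·90°

0 4/3 60/17 -214/51 112/51 7 2 E
1 24/17 24/17 -36/17 0 6 2 N
2 6 30/17 -81/17 -72/17 6 1 W
3 24/5 120/17 -804/85 192/85 7 1 S
4 4/3 60/17 -214/51 112/51 7 2 E
final 6 2 N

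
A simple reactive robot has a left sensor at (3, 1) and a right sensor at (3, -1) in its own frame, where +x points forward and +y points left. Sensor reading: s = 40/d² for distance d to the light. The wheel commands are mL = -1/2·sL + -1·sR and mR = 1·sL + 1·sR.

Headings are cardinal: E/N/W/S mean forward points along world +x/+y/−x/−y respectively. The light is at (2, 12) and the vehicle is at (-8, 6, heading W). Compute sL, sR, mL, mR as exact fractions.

left sensor world pos  = (-11, 5); dL² = 218
right sensor world pos = (-11, 7); dR² = 194
sL = 40/218 = 20/109
sR = 40/194 = 20/97
mL = -1/2·sL + -1·sR = -3150/10573
mR = 1·sL + 1·sR = 4120/10573

20/109 20/97 -3150/10573 4120/10573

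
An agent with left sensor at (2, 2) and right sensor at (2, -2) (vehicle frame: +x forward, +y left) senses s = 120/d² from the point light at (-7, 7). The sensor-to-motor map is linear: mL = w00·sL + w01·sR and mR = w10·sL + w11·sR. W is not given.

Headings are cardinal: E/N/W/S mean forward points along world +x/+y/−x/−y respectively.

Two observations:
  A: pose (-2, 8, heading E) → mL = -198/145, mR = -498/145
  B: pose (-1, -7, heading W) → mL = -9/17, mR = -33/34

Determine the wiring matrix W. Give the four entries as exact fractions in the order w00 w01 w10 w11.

1/2 -1 -1/2 -1

obs A: pose=(-2,8,E) → sL=60/29, sR=12/5, mL=-198/145, mR=-498/145
obs B: pose=(-1,-7,W) → sL=15/34, sR=3/4, mL=-9/17, mR=-33/34
sensor matrix S = [[60/29, 12/5], [15/34, 3/4]]; det S = 243/493
solve [mL_A; mL_B] = S·[w00; w01] and [mR_A; mR_B] = S·[w10; w11]:
  w00 = 1/2, w01 = -1, w10 = -1/2, w11 = -1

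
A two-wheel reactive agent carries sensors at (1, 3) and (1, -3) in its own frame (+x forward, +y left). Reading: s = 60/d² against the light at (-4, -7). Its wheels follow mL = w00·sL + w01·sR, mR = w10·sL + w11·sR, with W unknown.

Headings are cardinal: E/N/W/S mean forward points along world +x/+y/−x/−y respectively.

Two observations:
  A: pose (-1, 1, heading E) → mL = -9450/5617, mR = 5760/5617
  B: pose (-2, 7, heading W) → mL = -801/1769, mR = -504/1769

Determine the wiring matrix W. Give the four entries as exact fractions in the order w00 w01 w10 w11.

obs A: pose=(-1,1,E) → sL=60/137, sR=60/41, mL=-9450/5617, mR=5760/5617
obs B: pose=(-2,7,W) → sL=30/61, sR=6/29, mL=-801/1769, mR=-504/1769
sensor matrix S = [[60/137, 60/41], [30/61, 6/29]]; det S = -6251040/9936473
solve [mL_A; mL_B] = S·[w00; w01] and [mR_A; mR_B] = S·[w10; w11]:
  w00 = -1/2, w01 = -1, w10 = -1, w11 = 1

-1/2 -1 -1 1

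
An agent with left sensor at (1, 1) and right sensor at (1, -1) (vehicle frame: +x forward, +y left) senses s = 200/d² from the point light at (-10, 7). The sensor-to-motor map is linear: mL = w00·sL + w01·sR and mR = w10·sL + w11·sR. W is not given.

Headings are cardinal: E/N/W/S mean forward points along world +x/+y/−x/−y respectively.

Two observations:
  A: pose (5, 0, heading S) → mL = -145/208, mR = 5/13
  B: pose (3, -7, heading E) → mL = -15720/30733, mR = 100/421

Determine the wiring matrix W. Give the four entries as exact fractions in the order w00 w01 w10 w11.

obs A: pose=(5,0,S) → sL=5/8, sR=10/13, mL=-145/208, mR=5/13
obs B: pose=(3,-7,E) → sL=40/73, sR=200/421, mL=-15720/30733, mR=100/421
sensor matrix S = [[5/8, 10/13], [40/73, 200/421]]; det S = -49775/399529
solve [mL_A; mL_B] = S·[w00; w01] and [mR_A; mR_B] = S·[w10; w11]:
  w00 = -1/2, w01 = -1/2, w10 = 0, w11 = 1/2

-1/2 -1/2 0 1/2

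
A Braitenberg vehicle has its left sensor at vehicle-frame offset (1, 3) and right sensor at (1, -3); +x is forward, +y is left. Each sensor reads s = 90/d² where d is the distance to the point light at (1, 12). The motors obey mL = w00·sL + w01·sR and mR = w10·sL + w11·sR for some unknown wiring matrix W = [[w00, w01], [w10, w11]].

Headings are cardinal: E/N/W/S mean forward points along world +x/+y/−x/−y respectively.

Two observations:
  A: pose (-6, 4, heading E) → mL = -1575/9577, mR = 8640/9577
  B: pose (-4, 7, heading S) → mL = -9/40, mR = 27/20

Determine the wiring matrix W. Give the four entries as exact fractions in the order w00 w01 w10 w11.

obs A: pose=(-6,4,E) → sL=90/61, sR=90/157, mL=-1575/9577, mR=8640/9577
obs B: pose=(-4,7,S) → sL=9/4, sR=9/10, mL=-9/40, mR=27/20
sensor matrix S = [[90/61, 90/157], [9/4, 9/10]]; det S = 729/19154
solve [mL_A; mL_B] = S·[w00; w01] and [mR_A; mR_B] = S·[w10; w11]:
  w00 = -1/2, w01 = 1, w10 = 1, w11 = -1

-1/2 1 1 -1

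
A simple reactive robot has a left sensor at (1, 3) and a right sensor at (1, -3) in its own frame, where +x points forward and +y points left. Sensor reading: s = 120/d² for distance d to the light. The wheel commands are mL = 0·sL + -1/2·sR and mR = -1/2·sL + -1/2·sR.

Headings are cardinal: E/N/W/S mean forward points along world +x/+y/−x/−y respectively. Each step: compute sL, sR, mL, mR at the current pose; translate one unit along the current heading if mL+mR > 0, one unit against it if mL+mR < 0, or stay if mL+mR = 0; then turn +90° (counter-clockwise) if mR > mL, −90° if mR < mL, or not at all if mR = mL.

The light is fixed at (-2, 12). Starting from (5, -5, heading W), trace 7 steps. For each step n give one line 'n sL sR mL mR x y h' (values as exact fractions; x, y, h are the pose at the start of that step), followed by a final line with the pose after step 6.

n=0: pose=(5,-5,W); sL=30/109, sR=15/29; mL=-15/58, mR=-2505/6322; mL+mR=-2070/3161 → advance -1; mR−mL=-15/109 → turn -1·90°
n=1: pose=(6,-5,N); sL=120/281, sR=120/377; mL=-60/377, mR=-39480/105937; mL+mR=-56340/105937 → advance -1; mR−mL=-60/281 → turn -1·90°
n=2: pose=(6,-6,E); sL=20/51, sR=20/87; mL=-10/87, mR=-460/1479; mL+mR=-210/493 → advance -1; mR−mL=-10/51 → turn -1·90°
n=3: pose=(5,-6,S); sL=120/461, sR=120/377; mL=-60/377, mR=-50280/173797; mL+mR=-77940/173797 → advance -1; mR−mL=-60/461 → turn -1·90°
n=4: pose=(5,-5,W); sL=30/109, sR=15/29; mL=-15/58, mR=-2505/6322; mL+mR=-2070/3161 → advance -1; mR−mL=-15/109 → turn -1·90°
n=5: pose=(6,-5,N); sL=120/281, sR=120/377; mL=-60/377, mR=-39480/105937; mL+mR=-56340/105937 → advance -1; mR−mL=-60/281 → turn -1·90°
n=6: pose=(6,-6,E); sL=20/51, sR=20/87; mL=-10/87, mR=-460/1479; mL+mR=-210/493 → advance -1; mR−mL=-10/51 → turn -1·90°

0 30/109 15/29 -15/58 -2505/6322 5 -5 W
1 120/281 120/377 -60/377 -39480/105937 6 -5 N
2 20/51 20/87 -10/87 -460/1479 6 -6 E
3 120/461 120/377 -60/377 -50280/173797 5 -6 S
4 30/109 15/29 -15/58 -2505/6322 5 -5 W
5 120/281 120/377 -60/377 -39480/105937 6 -5 N
6 20/51 20/87 -10/87 -460/1479 6 -6 E
final 5 -6 S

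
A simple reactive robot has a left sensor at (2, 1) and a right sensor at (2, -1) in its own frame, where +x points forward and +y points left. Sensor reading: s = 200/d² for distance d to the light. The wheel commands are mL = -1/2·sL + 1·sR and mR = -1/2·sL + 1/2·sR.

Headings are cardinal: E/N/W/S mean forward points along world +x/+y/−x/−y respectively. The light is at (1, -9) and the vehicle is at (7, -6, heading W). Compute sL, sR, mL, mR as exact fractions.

10 25/4 5/4 -15/8

left sensor world pos  = (5, -7); dL² = 20
right sensor world pos = (5, -5); dR² = 32
sL = 200/20 = 10
sR = 200/32 = 25/4
mL = -1/2·sL + 1·sR = 5/4
mR = -1/2·sL + 1/2·sR = -15/8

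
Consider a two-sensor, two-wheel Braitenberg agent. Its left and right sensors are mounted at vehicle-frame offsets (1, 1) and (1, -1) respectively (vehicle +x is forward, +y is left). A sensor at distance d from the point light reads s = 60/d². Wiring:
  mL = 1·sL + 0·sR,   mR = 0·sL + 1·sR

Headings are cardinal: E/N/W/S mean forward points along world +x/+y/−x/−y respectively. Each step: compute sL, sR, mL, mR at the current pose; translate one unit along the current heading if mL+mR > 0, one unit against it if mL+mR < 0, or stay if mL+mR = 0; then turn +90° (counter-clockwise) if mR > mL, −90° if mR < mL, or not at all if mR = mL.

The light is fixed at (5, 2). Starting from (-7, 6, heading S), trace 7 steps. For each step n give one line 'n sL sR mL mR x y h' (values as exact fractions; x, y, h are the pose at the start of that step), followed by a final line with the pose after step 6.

0 6/13 30/89 6/13 30/89 -7 6 S
1 60/173 12/37 60/173 12/37 -7 5 W
2 15/53 3/8 15/53 3/8 -8 5 N
3 12/41 60/221 12/41 60/221 -8 6 W
4 6/25 30/97 6/25 30/97 -9 6 N
5 60/241 20/87 60/241 20/87 -9 7 W
6 15/73 15/58 15/73 15/58 -10 7 N
final -10 8 W

n=0: pose=(-7,6,S); sL=6/13, sR=30/89; mL=6/13, mR=30/89; mL+mR=924/1157 → advance +1; mR−mL=-144/1157 → turn -1·90°
n=1: pose=(-7,5,W); sL=60/173, sR=12/37; mL=60/173, mR=12/37; mL+mR=4296/6401 → advance +1; mR−mL=-144/6401 → turn -1·90°
n=2: pose=(-8,5,N); sL=15/53, sR=3/8; mL=15/53, mR=3/8; mL+mR=279/424 → advance +1; mR−mL=39/424 → turn +1·90°
n=3: pose=(-8,6,W); sL=12/41, sR=60/221; mL=12/41, mR=60/221; mL+mR=5112/9061 → advance +1; mR−mL=-192/9061 → turn -1·90°
n=4: pose=(-9,6,N); sL=6/25, sR=30/97; mL=6/25, mR=30/97; mL+mR=1332/2425 → advance +1; mR−mL=168/2425 → turn +1·90°
n=5: pose=(-9,7,W); sL=60/241, sR=20/87; mL=60/241, mR=20/87; mL+mR=10040/20967 → advance +1; mR−mL=-400/20967 → turn -1·90°
n=6: pose=(-10,7,N); sL=15/73, sR=15/58; mL=15/73, mR=15/58; mL+mR=1965/4234 → advance +1; mR−mL=225/4234 → turn +1·90°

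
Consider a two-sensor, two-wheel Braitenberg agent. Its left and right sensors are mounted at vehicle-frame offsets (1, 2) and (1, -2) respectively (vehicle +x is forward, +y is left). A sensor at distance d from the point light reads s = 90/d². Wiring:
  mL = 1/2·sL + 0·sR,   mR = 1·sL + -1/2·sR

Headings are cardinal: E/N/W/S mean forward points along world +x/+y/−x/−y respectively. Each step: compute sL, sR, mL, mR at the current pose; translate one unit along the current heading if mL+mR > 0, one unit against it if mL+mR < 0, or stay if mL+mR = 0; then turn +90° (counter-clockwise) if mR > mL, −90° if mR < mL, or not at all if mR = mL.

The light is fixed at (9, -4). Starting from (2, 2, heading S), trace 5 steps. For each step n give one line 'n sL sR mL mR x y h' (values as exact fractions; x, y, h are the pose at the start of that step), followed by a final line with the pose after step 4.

0 9/5 45/53 9/10 729/530 2 2 S
1 18/17 2 9/17 1/17 2 1 E
2 45/16 9/8 45/32 9/4 3 1 S
3 90/61 90/29 45/61 -135/1769 3 0 E
4 5 45/29 5/2 245/58 4 0 S
final 4 -1 E

n=0: pose=(2,2,S); sL=9/5, sR=45/53; mL=9/10, mR=729/530; mL+mR=603/265 → advance +1; mR−mL=126/265 → turn +1·90°
n=1: pose=(2,1,E); sL=18/17, sR=2; mL=9/17, mR=1/17; mL+mR=10/17 → advance +1; mR−mL=-8/17 → turn -1·90°
n=2: pose=(3,1,S); sL=45/16, sR=9/8; mL=45/32, mR=9/4; mL+mR=117/32 → advance +1; mR−mL=27/32 → turn +1·90°
n=3: pose=(3,0,E); sL=90/61, sR=90/29; mL=45/61, mR=-135/1769; mL+mR=1170/1769 → advance +1; mR−mL=-1440/1769 → turn -1·90°
n=4: pose=(4,0,S); sL=5, sR=45/29; mL=5/2, mR=245/58; mL+mR=195/29 → advance +1; mR−mL=50/29 → turn +1·90°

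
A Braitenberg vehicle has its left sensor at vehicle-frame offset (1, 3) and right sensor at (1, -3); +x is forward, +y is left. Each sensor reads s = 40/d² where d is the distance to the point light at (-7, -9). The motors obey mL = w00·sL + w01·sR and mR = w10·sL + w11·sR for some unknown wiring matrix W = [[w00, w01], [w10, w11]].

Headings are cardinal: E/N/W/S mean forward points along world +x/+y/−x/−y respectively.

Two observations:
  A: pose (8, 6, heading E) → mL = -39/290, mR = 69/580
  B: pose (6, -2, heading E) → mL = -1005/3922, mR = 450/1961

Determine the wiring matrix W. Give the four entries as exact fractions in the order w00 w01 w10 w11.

-1/2 -1 1 1/2

obs A: pose=(8,6,E) → sL=2/29, sR=1/10, mL=-39/290, mR=69/580
obs B: pose=(6,-2,E) → sL=5/37, sR=10/53, mL=-1005/3922, mR=450/1961
sensor matrix S = [[2/29, 1/10], [5/37, 10/53]]; det S = -57/113738
solve [mL_A; mL_B] = S·[w00; w01] and [mR_A; mR_B] = S·[w10; w11]:
  w00 = -1/2, w01 = -1, w10 = 1, w11 = 1/2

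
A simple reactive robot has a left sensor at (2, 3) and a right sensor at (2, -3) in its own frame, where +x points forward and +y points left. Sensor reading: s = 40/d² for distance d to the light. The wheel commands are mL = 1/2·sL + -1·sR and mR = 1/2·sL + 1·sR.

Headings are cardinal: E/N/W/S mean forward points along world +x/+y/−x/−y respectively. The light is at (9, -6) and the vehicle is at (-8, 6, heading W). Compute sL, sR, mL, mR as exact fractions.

left sensor world pos  = (-10, 3); dL² = 442
right sensor world pos = (-10, 9); dR² = 586
sL = 40/442 = 20/221
sR = 40/586 = 20/293
mL = 1/2·sL + -1·sR = -1490/64753
mR = 1/2·sL + 1·sR = 7350/64753

20/221 20/293 -1490/64753 7350/64753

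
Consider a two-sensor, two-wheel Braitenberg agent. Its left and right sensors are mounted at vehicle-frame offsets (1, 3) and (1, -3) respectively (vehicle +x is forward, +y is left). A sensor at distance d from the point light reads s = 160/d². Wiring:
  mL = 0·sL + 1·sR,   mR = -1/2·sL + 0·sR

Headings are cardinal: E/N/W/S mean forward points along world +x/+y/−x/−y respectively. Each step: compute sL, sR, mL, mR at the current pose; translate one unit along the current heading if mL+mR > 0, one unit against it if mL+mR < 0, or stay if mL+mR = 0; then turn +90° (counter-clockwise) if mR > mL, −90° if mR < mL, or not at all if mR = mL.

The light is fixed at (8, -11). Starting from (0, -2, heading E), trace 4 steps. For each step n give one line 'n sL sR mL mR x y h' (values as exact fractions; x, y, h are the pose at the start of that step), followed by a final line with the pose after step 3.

n=0: pose=(0,-2,E); sL=160/193, sR=32/17; mL=32/17, mR=-80/193; mL+mR=4816/3281 → advance +1; mR−mL=-7536/3281 → turn -1·90°
n=1: pose=(1,-2,S); sL=2, sR=40/41; mL=40/41, mR=-1; mL+mR=-1/41 → advance -1; mR−mL=-81/41 → turn -1·90°
n=2: pose=(1,-1,W); sL=160/113, sR=160/233; mL=160/233, mR=-80/113; mL+mR=-560/26329 → advance -1; mR−mL=-36720/26329 → turn -1·90°
n=3: pose=(2,-1,N); sL=80/101, sR=16/13; mL=16/13, mR=-40/101; mL+mR=1096/1313 → advance +1; mR−mL=-2136/1313 → turn -1·90°

0 160/193 32/17 32/17 -80/193 0 -2 E
1 2 40/41 40/41 -1 1 -2 S
2 160/113 160/233 160/233 -80/113 1 -1 W
3 80/101 16/13 16/13 -40/101 2 -1 N
final 2 0 E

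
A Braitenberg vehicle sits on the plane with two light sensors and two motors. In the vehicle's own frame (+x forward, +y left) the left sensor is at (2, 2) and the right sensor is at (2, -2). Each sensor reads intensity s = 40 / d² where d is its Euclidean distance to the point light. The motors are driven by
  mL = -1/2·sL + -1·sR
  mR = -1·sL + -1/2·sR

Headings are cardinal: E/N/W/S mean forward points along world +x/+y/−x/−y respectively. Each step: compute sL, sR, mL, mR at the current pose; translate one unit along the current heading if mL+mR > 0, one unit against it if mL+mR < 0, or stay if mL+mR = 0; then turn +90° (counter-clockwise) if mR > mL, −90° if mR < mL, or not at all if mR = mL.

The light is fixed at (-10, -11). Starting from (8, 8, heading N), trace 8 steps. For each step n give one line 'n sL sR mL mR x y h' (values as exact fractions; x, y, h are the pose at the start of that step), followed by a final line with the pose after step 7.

0 40/697 40/841 -44700/586177 -47580/586177 8 8 N
1 1/20 5/82 -141/1640 -33/410 8 7 E
2 8/125 40/761 -8044/95125 -8588/95125 7 7 N
3 20/361 20/293 -10150/105773 -9470/105773 7 6 E
4 40/557 8/137 -7196/76309 -7708/76309 6 6 N
5 5/81 1/13 -227/2106 -211/2106 6 5 E
6 40/493 40/613 -31980/302209 -34380/302209 5 5 N
7 20/289 20/229 -8070/66181 -7470/66181 5 4 E
final 4 4 N

n=0: pose=(8,8,N); sL=40/697, sR=40/841; mL=-44700/586177, mR=-47580/586177; mL+mR=-92280/586177 → advance -1; mR−mL=-2880/586177 → turn -1·90°
n=1: pose=(8,7,E); sL=1/20, sR=5/82; mL=-141/1640, mR=-33/410; mL+mR=-273/1640 → advance -1; mR−mL=9/1640 → turn +1·90°
n=2: pose=(7,7,N); sL=8/125, sR=40/761; mL=-8044/95125, mR=-8588/95125; mL+mR=-16632/95125 → advance -1; mR−mL=-544/95125 → turn -1·90°
n=3: pose=(7,6,E); sL=20/361, sR=20/293; mL=-10150/105773, mR=-9470/105773; mL+mR=-19620/105773 → advance -1; mR−mL=680/105773 → turn +1·90°
n=4: pose=(6,6,N); sL=40/557, sR=8/137; mL=-7196/76309, mR=-7708/76309; mL+mR=-14904/76309 → advance -1; mR−mL=-512/76309 → turn -1·90°
n=5: pose=(6,5,E); sL=5/81, sR=1/13; mL=-227/2106, mR=-211/2106; mL+mR=-73/351 → advance -1; mR−mL=8/1053 → turn +1·90°
n=6: pose=(5,5,N); sL=40/493, sR=40/613; mL=-31980/302209, mR=-34380/302209; mL+mR=-66360/302209 → advance -1; mR−mL=-2400/302209 → turn -1·90°
n=7: pose=(5,4,E); sL=20/289, sR=20/229; mL=-8070/66181, mR=-7470/66181; mL+mR=-15540/66181 → advance -1; mR−mL=600/66181 → turn +1·90°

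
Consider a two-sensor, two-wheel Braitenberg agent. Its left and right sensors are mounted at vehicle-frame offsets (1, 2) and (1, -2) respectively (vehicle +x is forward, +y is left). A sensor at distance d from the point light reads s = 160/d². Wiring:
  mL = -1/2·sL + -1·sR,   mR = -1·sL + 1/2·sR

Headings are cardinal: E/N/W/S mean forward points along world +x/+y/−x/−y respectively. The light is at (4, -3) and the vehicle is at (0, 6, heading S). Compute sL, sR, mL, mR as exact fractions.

left sensor world pos  = (2, 5); dL² = 68
right sensor world pos = (-2, 5); dR² = 100
sL = 160/68 = 40/17
sR = 160/100 = 8/5
mL = -1/2·sL + -1·sR = -236/85
mR = -1·sL + 1/2·sR = -132/85

40/17 8/5 -236/85 -132/85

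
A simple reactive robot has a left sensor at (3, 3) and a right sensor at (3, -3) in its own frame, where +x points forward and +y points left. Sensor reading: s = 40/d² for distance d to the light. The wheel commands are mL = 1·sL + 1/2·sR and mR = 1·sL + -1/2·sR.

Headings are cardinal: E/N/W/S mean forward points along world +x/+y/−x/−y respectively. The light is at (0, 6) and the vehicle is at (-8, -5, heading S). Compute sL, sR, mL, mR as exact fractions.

40/221 40/317 17100/70057 8260/70057

left sensor world pos  = (-5, -8); dL² = 221
right sensor world pos = (-11, -8); dR² = 317
sL = 40/221 = 40/221
sR = 40/317 = 40/317
mL = 1·sL + 1/2·sR = 17100/70057
mR = 1·sL + -1/2·sR = 8260/70057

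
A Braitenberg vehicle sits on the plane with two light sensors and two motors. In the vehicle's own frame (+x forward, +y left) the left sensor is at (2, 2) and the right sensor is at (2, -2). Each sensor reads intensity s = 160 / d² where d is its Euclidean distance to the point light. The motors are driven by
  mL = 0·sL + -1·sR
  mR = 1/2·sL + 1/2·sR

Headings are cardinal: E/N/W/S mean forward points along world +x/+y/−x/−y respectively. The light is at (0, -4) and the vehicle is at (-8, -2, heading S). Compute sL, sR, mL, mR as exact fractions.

40/9 8/5 -8/5 136/45

left sensor world pos  = (-6, -4); dL² = 36
right sensor world pos = (-10, -4); dR² = 100
sL = 160/36 = 40/9
sR = 160/100 = 8/5
mL = 0·sL + -1·sR = -8/5
mR = 1/2·sL + 1/2·sR = 136/45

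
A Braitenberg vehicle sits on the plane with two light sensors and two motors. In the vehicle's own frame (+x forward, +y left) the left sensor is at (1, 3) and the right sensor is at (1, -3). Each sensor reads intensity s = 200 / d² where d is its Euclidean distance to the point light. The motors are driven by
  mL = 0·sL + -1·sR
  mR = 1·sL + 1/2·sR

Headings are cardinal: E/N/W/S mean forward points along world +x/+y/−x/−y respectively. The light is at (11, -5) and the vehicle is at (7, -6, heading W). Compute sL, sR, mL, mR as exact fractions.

200/41 200/29 -200/29 9900/1189

left sensor world pos  = (6, -9); dL² = 41
right sensor world pos = (6, -3); dR² = 29
sL = 200/41 = 200/41
sR = 200/29 = 200/29
mL = 0·sL + -1·sR = -200/29
mR = 1·sL + 1/2·sR = 9900/1189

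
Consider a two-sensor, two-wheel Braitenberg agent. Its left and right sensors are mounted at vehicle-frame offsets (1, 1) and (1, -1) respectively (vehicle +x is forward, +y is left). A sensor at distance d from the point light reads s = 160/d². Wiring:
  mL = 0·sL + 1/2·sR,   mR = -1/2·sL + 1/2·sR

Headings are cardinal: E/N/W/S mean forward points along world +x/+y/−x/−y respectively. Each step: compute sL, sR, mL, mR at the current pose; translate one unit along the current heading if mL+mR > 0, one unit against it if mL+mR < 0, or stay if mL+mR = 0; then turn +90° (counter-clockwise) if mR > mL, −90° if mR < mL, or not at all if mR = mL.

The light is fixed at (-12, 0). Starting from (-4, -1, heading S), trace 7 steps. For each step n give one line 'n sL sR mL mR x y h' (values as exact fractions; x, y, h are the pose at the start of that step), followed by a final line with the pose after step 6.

0 32/17 160/53 80/53 512/901 -4 -1 S
1 80/29 16/5 8/5 32/145 -4 -2 W
2 160/37 32/13 16/13 -448/481 -5 -2 N
3 5/2 40/17 20/17 -5/68 -5 -1 E
4 32/17 160/53 80/53 512/901 -4 -1 S
5 80/29 16/5 8/5 32/145 -4 -2 W
6 160/37 32/13 16/13 -448/481 -5 -2 N
final -5 -1 E

n=0: pose=(-4,-1,S); sL=32/17, sR=160/53; mL=80/53, mR=512/901; mL+mR=1872/901 → advance +1; mR−mL=-16/17 → turn -1·90°
n=1: pose=(-4,-2,W); sL=80/29, sR=16/5; mL=8/5, mR=32/145; mL+mR=264/145 → advance +1; mR−mL=-40/29 → turn -1·90°
n=2: pose=(-5,-2,N); sL=160/37, sR=32/13; mL=16/13, mR=-448/481; mL+mR=144/481 → advance +1; mR−mL=-80/37 → turn -1·90°
n=3: pose=(-5,-1,E); sL=5/2, sR=40/17; mL=20/17, mR=-5/68; mL+mR=75/68 → advance +1; mR−mL=-5/4 → turn -1·90°
n=4: pose=(-4,-1,S); sL=32/17, sR=160/53; mL=80/53, mR=512/901; mL+mR=1872/901 → advance +1; mR−mL=-16/17 → turn -1·90°
n=5: pose=(-4,-2,W); sL=80/29, sR=16/5; mL=8/5, mR=32/145; mL+mR=264/145 → advance +1; mR−mL=-40/29 → turn -1·90°
n=6: pose=(-5,-2,N); sL=160/37, sR=32/13; mL=16/13, mR=-448/481; mL+mR=144/481 → advance +1; mR−mL=-80/37 → turn -1·90°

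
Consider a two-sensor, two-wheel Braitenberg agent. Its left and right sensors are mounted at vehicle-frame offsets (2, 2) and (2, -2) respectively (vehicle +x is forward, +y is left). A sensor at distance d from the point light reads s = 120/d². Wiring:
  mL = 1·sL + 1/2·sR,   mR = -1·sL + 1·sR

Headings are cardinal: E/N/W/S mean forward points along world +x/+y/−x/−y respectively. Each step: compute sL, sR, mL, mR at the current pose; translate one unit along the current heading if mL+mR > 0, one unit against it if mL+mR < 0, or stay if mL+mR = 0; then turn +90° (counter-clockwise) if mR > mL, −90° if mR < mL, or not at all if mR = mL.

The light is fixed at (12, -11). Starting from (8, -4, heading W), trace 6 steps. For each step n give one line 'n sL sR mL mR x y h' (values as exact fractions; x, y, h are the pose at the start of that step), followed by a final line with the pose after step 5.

n=0: pose=(8,-4,W); sL=120/61, sR=40/39; mL=5900/2379, mR=-2240/2379; mL+mR=20/13 → advance +1; mR−mL=-8140/2379 → turn -1·90°
n=1: pose=(7,-4,N); sL=12/13, sR=4/3; mL=62/39, mR=16/39; mL+mR=2 → advance +1; mR−mL=-46/39 → turn -1·90°
n=2: pose=(7,-3,E); sL=120/109, sR=8/3; mL=796/327, mR=512/327; mL+mR=4 → advance +1; mR−mL=-284/327 → turn -1·90°
n=3: pose=(8,-3,S); sL=3, sR=5/3; mL=23/6, mR=-4/3; mL+mR=5/2 → advance +1; mR−mL=-31/6 → turn -1·90°
n=4: pose=(8,-4,W); sL=120/61, sR=40/39; mL=5900/2379, mR=-2240/2379; mL+mR=20/13 → advance +1; mR−mL=-8140/2379 → turn -1·90°
n=5: pose=(7,-4,N); sL=12/13, sR=4/3; mL=62/39, mR=16/39; mL+mR=2 → advance +1; mR−mL=-46/39 → turn -1·90°

0 120/61 40/39 5900/2379 -2240/2379 8 -4 W
1 12/13 4/3 62/39 16/39 7 -4 N
2 120/109 8/3 796/327 512/327 7 -3 E
3 3 5/3 23/6 -4/3 8 -3 S
4 120/61 40/39 5900/2379 -2240/2379 8 -4 W
5 12/13 4/3 62/39 16/39 7 -4 N
final 7 -3 E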